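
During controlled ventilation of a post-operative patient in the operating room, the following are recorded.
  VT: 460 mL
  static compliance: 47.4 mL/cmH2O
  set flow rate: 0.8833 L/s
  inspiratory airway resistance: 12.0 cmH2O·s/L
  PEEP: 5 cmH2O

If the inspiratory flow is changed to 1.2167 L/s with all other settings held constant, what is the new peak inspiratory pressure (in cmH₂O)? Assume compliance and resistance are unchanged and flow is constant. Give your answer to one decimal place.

29.3

PIP = Vt/C + R·V̇ + PEEP (constant-flow equation of motion).
Only the resistive term changes: ΔPIP = R × ΔV̇ = 12.0 × (1.2167 − 0.8833) = 12.0 × 0.3334 = 4.001 cmH2O.
Original PIP = 460/47.4 + 12.0×0.8833 + 5 = 25.304 cmH2O; new PIP = 25.304 + (4.001) = 29.305 cmH2O.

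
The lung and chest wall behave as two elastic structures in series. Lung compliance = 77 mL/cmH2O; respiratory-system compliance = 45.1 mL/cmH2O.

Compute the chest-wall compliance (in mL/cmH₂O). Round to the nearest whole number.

109

1/Ccw = 1/Crs − 1/CL.
1/Ccw = 1/45.1 − 1/77 = 0.009186.
Ccw = 108.86 mL/cmH2O.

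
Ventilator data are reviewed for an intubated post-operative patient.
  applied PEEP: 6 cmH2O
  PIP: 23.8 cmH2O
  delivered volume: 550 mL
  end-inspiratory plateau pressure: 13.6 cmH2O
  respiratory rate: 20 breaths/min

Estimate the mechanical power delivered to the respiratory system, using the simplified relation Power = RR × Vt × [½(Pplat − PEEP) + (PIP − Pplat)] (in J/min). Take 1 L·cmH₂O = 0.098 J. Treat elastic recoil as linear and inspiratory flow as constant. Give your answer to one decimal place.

15.1

Per-breath work = Vt × [½(Pplat−PEEP) + (PIP−Pplat)] = 0.550 × [0.5×7.6 + 10.2] = 0.550 × 14.0 = 7.7 L·cmH2O.
Power = 20 × 7.7 = 154.0 L·cmH2O/min.
× 0.098 J/(L·cmH2O) → 15.092 J/min.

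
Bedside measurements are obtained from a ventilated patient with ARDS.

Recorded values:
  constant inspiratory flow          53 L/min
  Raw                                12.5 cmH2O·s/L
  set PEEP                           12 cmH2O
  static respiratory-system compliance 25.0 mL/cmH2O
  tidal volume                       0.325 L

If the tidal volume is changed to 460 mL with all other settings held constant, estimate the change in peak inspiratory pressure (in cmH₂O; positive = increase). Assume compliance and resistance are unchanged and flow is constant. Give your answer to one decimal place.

5.4

PIP = Vt/C + R·V̇ + PEEP (constant-flow equation of motion).
Only the elastic term changes: ΔPIP = ΔVt / C = (460 − 325) / 25.0 = 5.4 cmH2O.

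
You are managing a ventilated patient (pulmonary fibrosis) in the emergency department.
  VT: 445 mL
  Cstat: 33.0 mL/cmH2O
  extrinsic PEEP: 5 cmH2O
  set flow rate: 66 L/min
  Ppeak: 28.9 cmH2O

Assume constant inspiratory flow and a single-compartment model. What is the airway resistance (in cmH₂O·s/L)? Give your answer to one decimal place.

Flow: 66 L/min ÷ 60 = 1.1 L/s.
Equation of motion (constant flow): PIP = Vt/C + R·V̇ + PEEP.
R·V̇ = PIP − Vt/C − PEEP = 28.9 − 445/33.0 − 5 = 28.9 − 13.485 − 5 = 10.415 cmH2O.
R = 10.415 / 1.1 = 9.468 cmH2O·s/L.

9.5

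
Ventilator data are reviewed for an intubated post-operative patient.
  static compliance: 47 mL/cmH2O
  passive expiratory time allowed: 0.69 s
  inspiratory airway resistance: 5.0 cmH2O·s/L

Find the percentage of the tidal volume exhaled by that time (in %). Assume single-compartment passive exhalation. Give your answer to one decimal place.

94.7

τ = R × C = 5.0 × 47 mL/cmH2O = 5.0 × 0.047 L/cmH2O = 0.235 s.
Passive exhalation: V(t)/V₀ = e^(−t/τ) = e^(−0.69/0.235) = 0.05307.
Fraction exhaled = 1 − 0.05307 = 0.9469 → 94.69%.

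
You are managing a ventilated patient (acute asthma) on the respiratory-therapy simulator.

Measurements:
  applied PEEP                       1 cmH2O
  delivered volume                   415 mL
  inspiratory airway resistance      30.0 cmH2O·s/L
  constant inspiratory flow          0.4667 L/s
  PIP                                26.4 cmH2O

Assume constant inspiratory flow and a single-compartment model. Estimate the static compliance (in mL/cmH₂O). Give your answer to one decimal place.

36.4

Equation of motion (constant flow): PIP = Vt/C + R·V̇ + PEEP.
Vt/C = PIP − R·V̇ − PEEP = 26.4 − 30.0×0.4667 − 1 = 26.4 − 14.001 − 1 = 11.399 cmH2O.
C = Vt / 11.399 = 415 / 11.399 = 36.407 mL/cmH2O.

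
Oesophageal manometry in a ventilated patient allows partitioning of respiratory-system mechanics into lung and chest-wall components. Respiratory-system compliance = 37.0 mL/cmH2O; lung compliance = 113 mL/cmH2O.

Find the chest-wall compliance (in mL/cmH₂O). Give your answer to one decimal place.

1/Ccw = 1/Crs − 1/CL.
1/Ccw = 1/37.0 − 1/113 = 0.01818.
Ccw = 55.006 mL/cmH2O.

55.0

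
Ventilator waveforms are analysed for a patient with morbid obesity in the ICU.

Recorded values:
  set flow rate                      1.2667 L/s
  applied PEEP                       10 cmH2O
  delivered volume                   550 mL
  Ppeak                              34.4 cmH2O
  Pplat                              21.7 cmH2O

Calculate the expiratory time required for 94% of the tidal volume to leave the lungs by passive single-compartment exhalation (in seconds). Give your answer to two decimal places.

1.33

R = (PIP − Pplat)/V̇ = (34.4 − 21.7) / 1.2667 = 12.7/1.2667 = 10.026 cmH2O·s/L.
C = Vt/(Pplat − PEEP) = 550.0 / (21.7 − 10) = 550.0/11.7 = 47.009 mL/cmH2O.
τ = R × C = 10.026 × 0.04701 L/cmH2O = 0.4713 s.
t = −τ·ln(1 − 0.94) = −0.4713·ln(0.06) = 1.326 s.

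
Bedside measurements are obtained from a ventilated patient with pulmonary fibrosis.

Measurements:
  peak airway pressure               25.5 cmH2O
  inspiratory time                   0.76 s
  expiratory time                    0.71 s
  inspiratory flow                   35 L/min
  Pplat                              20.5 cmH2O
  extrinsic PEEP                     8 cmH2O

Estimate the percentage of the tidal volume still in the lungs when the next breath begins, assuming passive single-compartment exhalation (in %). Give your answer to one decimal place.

Flow: 35 L/min ÷ 60 = 0.5833 L/s.
Vt = flow × Ti = 0.5833 L/s × 0.76 s × 1000 mL/L = 443.31 mL.
R = (PIP − Pplat)/V̇ = (25.5 − 20.5) / 0.5833 = 5.0/0.5833 = 8.572 cmH2O·s/L.
C = Vt/(Pplat − PEEP) = 443.31 / (20.5 − 8) = 443.31/12.5 = 35.465 mL/cmH2O.
τ = R × C = 8.572 × 0.03547 L/cmH2O = 0.304 s.
Fraction remaining at end-expiration = e^(−Te/τ) = e^(−0.71/0.304) = 0.09676 → 9.676%.

9.7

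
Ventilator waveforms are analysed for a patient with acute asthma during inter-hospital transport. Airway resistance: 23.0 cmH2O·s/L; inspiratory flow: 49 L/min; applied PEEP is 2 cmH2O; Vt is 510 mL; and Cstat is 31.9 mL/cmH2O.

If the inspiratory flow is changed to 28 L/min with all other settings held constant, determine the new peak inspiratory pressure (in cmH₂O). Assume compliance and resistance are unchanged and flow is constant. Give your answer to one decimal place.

28.7

Flow: 49 L/min ÷ 60 = 0.8167 L/s.
New flow: 28 L/min ÷ 60 = 0.4667 L/s.
PIP = Vt/C + R·V̇ + PEEP (constant-flow equation of motion).
Only the resistive term changes: ΔPIP = R × ΔV̇ = 23.0 × (0.4667 − 0.8167) = 23.0 × -0.35 = -8.05 cmH2O.
Original PIP = 510/31.9 + 23.0×0.8167 + 2 = 36.772 cmH2O; new PIP = 36.772 + (-8.05) = 28.722 cmH2O.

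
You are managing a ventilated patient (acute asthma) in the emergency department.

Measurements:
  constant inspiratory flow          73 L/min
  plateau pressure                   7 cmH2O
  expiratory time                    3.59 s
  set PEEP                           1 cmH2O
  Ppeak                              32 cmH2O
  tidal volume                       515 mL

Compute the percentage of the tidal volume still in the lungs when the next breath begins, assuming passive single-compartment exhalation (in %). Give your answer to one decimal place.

Flow: 73 L/min ÷ 60 = 1.2167 L/s.
R = (PIP − Pplat)/V̇ = (32 − 7) / 1.2167 = 25.0/1.2167 = 20.547 cmH2O·s/L.
C = Vt/(Pplat − PEEP) = 515.0 / (7 − 1) = 515.0/6.0 = 85.833 mL/cmH2O.
τ = R × C = 20.547 × 0.08583 L/cmH2O = 1.764 s.
Fraction remaining at end-expiration = e^(−Te/τ) = e^(−3.59/1.764) = 0.1307 → 13.07%.

13.1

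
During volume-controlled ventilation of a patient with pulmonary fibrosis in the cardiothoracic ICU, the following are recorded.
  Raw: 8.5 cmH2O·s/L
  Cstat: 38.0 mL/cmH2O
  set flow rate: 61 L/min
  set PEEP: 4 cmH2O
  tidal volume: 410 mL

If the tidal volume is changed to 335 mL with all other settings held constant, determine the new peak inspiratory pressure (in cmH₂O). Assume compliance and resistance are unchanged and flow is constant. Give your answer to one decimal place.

Flow: 61 L/min ÷ 60 = 1.0167 L/s.
PIP = Vt/C + R·V̇ + PEEP (constant-flow equation of motion).
Only the elastic term changes: ΔPIP = ΔVt / C = (335 − 410) / 38.0 = -1.974 cmH2O.
Original PIP = 410/38.0 + 8.5×1.0167 + 4 = 23.431 cmH2O; new PIP = 23.431 + (-1.974) = 21.457 cmH2O.

21.5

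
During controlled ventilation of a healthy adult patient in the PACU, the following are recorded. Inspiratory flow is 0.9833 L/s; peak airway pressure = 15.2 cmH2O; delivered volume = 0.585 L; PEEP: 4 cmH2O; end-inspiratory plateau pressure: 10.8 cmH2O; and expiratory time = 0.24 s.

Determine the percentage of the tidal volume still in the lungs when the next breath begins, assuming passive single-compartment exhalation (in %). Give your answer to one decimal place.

53.6

R = (PIP − Pplat)/V̇ = (15.2 − 10.8) / 0.9833 = 4.4/0.9833 = 4.475 cmH2O·s/L.
C = Vt/(Pplat − PEEP) = 585.0 / (10.8 − 4) = 585.0/6.8 = 86.029 mL/cmH2O.
τ = R × C = 4.475 × 0.08603 L/cmH2O = 0.385 s.
Fraction remaining at end-expiration = e^(−Te/τ) = e^(−0.24/0.385) = 0.5361 → 53.61%.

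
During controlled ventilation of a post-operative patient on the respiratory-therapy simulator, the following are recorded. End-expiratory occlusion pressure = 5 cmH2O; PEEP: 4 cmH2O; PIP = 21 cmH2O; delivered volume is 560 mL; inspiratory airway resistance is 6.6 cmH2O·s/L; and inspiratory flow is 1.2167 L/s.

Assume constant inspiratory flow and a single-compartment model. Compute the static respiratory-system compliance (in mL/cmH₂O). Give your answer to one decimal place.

Total PEEP = 5 cmH2O (set 4 + intrinsic 1); this is the baseline alveolar pressure.
Equation of motion (constant flow): PIP = Vt/C + R·V̇ + PEEP.
Vt/C = PIP − R·V̇ − PEEP = 21 − 6.6×1.2167 − 5 = 21 − 8.03 − 5 = 7.97 cmH2O.
C = Vt / 7.97 = 560 / 7.97 = 70.263 mL/cmH2O.

70.3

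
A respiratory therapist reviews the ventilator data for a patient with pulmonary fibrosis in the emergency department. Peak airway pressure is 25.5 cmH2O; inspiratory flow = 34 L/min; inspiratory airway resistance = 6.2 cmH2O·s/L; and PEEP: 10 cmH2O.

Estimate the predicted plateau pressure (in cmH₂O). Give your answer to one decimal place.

22.0

Flow: 34 L/min ÷ 60 = 0.5667 L/s.
Pplat = PIP − Raw × flow = 25.5 − 6.2 × 0.5667 = 25.5 − 3.514 = 21.986 cmH2O.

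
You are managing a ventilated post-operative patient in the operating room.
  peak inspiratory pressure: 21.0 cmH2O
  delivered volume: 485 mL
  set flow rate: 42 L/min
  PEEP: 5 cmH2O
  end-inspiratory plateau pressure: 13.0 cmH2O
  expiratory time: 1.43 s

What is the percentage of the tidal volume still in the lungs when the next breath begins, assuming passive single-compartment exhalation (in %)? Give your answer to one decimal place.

Flow: 42 L/min ÷ 60 = 0.7 L/s.
R = (PIP − Pplat)/V̇ = (21.0 − 13.0) / 0.7 = 8.0/0.7 = 11.429 cmH2O·s/L.
C = Vt/(Pplat − PEEP) = 485.0 / (13.0 − 5) = 485.0/8.0 = 60.625 mL/cmH2O.
τ = R × C = 11.429 × 0.06063 L/cmH2O = 0.6929 s.
Fraction remaining at end-expiration = e^(−Te/τ) = e^(−1.43/0.6929) = 0.127 → 12.7%.

12.7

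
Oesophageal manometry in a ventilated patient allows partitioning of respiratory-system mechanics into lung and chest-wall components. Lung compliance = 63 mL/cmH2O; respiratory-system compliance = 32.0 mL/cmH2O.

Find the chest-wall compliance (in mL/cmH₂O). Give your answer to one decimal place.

1/Ccw = 1/Crs − 1/CL.
1/Ccw = 1/32.0 − 1/63 = 0.01538.
Ccw = 65.02 mL/cmH2O.

65.0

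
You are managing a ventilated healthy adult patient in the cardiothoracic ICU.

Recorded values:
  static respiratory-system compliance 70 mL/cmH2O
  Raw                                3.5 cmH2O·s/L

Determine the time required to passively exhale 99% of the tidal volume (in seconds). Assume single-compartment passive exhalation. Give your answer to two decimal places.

1.13

τ = R × C = 3.5 × 70 mL/cmH2O = 3.5 × 0.070 L/cmH2O = 0.245 s.
Exhaled fraction f = 1 − e^(−t/τ) → t = −τ·ln(1 − f) = −0.245·ln(0.01) = 1.128 s.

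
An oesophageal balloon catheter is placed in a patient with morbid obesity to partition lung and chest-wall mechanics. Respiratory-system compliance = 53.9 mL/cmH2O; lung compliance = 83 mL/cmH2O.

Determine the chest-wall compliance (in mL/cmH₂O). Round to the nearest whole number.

154

1/Ccw = 1/Crs − 1/CL.
1/Ccw = 1/53.9 − 1/83 = 0.006505.
Ccw = 153.73 mL/cmH2O.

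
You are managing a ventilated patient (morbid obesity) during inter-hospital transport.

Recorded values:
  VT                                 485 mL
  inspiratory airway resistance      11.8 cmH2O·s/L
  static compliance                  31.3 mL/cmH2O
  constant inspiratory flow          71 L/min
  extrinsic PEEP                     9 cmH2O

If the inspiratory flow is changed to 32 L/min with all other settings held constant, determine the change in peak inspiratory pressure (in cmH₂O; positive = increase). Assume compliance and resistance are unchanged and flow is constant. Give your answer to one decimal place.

Flow: 71 L/min ÷ 60 = 1.1833 L/s.
New flow: 32 L/min ÷ 60 = 0.5333 L/s.
PIP = Vt/C + R·V̇ + PEEP (constant-flow equation of motion).
Only the resistive term changes: ΔPIP = R × ΔV̇ = 11.8 × (0.5333 − 1.1833) = 11.8 × -0.65 = -7.67 cmH2O.

-7.7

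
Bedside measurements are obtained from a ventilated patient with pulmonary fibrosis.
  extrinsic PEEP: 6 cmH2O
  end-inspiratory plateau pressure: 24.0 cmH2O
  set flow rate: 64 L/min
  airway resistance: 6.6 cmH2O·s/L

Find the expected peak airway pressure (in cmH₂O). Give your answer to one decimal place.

31.0

Flow: 64 L/min ÷ 60 = 1.0667 L/s.
PIP = Pplat + Raw × flow = 24.0 + 6.6 × 1.0667 = 24.0 + 7.04 = 31.04 cmH2O.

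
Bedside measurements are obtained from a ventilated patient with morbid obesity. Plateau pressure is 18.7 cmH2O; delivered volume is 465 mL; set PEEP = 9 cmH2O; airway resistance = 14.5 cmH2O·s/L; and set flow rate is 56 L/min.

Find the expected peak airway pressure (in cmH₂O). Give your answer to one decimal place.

32.2

Flow: 56 L/min ÷ 60 = 0.9333 L/s.
PIP = Pplat + Raw × flow = 18.7 + 14.5 × 0.9333 = 18.7 + 13.533 = 32.233 cmH2O.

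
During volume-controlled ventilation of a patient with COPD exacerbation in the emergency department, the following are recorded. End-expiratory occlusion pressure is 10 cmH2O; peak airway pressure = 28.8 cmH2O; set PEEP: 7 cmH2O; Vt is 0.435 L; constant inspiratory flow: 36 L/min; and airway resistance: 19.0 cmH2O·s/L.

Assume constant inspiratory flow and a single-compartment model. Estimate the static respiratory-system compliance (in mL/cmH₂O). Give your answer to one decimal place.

Flow: 36 L/min ÷ 60 = 0.6 L/s.
Total PEEP = 10 cmH2O (set 7 + intrinsic 3); this is the baseline alveolar pressure.
Equation of motion (constant flow): PIP = Vt/C + R·V̇ + PEEP.
Vt/C = PIP − R·V̇ − PEEP = 28.8 − 19.0×0.6 − 10 = 28.8 − 11.4 − 10 = 7.4 cmH2O.
C = Vt / 7.4 = 435 / 7.4 = 58.784 mL/cmH2O.

58.8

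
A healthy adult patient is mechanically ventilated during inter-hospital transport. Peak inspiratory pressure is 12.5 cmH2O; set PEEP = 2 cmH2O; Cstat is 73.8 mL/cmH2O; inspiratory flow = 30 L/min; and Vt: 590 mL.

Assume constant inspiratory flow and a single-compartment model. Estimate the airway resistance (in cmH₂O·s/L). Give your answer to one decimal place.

Flow: 30 L/min ÷ 60 = 0.5 L/s.
Equation of motion (constant flow): PIP = Vt/C + R·V̇ + PEEP.
R·V̇ = PIP − Vt/C − PEEP = 12.5 − 590/73.8 − 2 = 12.5 − 7.995 − 2 = 2.505 cmH2O.
R = 2.505 / 0.5 = 5.01 cmH2O·s/L.

5.0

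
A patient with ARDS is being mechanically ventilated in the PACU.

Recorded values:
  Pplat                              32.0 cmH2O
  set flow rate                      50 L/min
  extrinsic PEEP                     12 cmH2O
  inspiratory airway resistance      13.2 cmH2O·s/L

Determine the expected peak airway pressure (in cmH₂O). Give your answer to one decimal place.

Flow: 50 L/min ÷ 60 = 0.8333 L/s.
PIP = Pplat + Raw × flow = 32.0 + 13.2 × 0.8333 = 32.0 + 11.0 = 43.0 cmH2O.

43.0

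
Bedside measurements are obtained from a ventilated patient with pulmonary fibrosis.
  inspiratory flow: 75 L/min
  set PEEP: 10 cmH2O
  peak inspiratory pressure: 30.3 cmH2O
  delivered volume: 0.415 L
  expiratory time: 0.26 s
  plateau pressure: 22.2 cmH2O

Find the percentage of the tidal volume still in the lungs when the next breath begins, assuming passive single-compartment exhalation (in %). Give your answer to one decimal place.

30.7

Flow: 75 L/min ÷ 60 = 1.25 L/s.
R = (PIP − Pplat)/V̇ = (30.3 − 22.2) / 1.25 = 8.1/1.25 = 6.48 cmH2O·s/L.
C = Vt/(Pplat − PEEP) = 415.0 / (22.2 − 10) = 415.0/12.2 = 34.016 mL/cmH2O.
τ = R × C = 6.48 × 0.03402 L/cmH2O = 0.2204 s.
Fraction remaining at end-expiration = e^(−Te/τ) = e^(−0.26/0.2204) = 0.3074 → 30.74%.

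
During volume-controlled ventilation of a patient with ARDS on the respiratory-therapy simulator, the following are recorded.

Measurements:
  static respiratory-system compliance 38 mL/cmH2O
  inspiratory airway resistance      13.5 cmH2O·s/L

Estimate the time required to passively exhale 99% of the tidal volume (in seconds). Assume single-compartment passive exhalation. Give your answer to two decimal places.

τ = R × C = 13.5 × 38 mL/cmH2O = 13.5 × 0.038 L/cmH2O = 0.513 s.
Exhaled fraction f = 1 − e^(−t/τ) → t = −τ·ln(1 − f) = −0.513·ln(0.01) = 2.362 s.

2.36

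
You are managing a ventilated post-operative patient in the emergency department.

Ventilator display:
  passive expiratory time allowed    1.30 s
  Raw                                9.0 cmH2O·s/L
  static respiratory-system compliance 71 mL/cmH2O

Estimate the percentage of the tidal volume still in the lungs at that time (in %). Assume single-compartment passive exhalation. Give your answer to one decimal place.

13.1

τ = R × C = 9.0 × 71 mL/cmH2O = 9.0 × 0.071 L/cmH2O = 0.639 s.
Passive exhalation: V(t)/V₀ = e^(−t/τ) = e^(−1.30/0.639) = 0.1308.
Fraction remaining = 0.1308 → 13.08%.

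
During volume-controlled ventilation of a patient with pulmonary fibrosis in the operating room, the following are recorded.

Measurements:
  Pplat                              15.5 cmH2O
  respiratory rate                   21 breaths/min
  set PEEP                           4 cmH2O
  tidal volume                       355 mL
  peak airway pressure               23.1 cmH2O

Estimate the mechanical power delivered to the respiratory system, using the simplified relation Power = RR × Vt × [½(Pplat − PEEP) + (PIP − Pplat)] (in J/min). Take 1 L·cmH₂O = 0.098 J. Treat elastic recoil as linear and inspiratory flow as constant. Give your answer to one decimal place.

9.8

Per-breath work = Vt × [½(Pplat−PEEP) + (PIP−Pplat)] = 0.355 × [0.5×11.5 + 7.6] = 0.355 × 13.35 = 4.739 L·cmH2O.
Power = 21 × 4.739 = 99.519 L·cmH2O/min.
× 0.098 J/(L·cmH2O) → 9.753 J/min.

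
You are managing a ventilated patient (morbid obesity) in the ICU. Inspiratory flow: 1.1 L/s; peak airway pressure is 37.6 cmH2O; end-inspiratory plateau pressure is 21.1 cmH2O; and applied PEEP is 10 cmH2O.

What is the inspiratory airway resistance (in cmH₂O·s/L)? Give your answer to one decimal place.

Raw = (PIP − Pplat) / flow = (37.6 − 21.1) / 1.1 = 16.5 / 1.1 = 15.0 cmH2O·s/L.

15.0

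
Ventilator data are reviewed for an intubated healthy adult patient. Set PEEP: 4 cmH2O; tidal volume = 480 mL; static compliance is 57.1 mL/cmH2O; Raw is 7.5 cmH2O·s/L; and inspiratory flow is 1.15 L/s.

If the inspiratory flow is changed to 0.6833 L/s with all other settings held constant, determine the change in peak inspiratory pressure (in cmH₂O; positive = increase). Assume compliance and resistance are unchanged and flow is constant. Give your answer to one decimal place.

PIP = Vt/C + R·V̇ + PEEP (constant-flow equation of motion).
Only the resistive term changes: ΔPIP = R × ΔV̇ = 7.5 × (0.6833 − 1.15) = 7.5 × -0.4667 = -3.5 cmH2O.

-3.5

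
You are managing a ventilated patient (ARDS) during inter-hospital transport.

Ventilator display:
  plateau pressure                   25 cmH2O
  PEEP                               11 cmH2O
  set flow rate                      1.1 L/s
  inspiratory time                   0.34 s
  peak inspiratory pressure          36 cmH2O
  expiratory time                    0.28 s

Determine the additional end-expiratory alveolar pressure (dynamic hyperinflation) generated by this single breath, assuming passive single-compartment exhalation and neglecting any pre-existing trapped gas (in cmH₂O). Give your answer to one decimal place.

Vt = flow × Ti = 1.1 L/s × 0.34 s × 1000 mL/L = 374.0 mL.
R = (PIP − Pplat)/V̇ = (36 − 25) / 1.1 = 11.0/1.1 = 10.0 cmH2O·s/L.
C = Vt/(Pplat − PEEP) = 374.0 / (25 − 11) = 374.0/14.0 = 26.714 mL/cmH2O.
τ = R × C = 10.0 × 0.02671 L/cmH2O = 0.2671 s.
Fraction remaining = e^(−Te/τ) = e^(−0.28/0.2671) = 0.3505; trapped volume = 374.0 × 0.3505 = 131.09 mL.
Additional alveolar pressure from trapping ≈ V_trapped / C = 131.09 / 26.714 = 4.907 cmH2O.

4.9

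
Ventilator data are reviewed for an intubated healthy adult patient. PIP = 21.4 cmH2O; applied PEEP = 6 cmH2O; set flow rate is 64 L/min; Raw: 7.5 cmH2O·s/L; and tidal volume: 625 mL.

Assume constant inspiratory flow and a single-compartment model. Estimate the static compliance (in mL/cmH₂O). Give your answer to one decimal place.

84.5

Flow: 64 L/min ÷ 60 = 1.0667 L/s.
Equation of motion (constant flow): PIP = Vt/C + R·V̇ + PEEP.
Vt/C = PIP − R·V̇ − PEEP = 21.4 − 7.5×1.0667 − 6 = 21.4 − 8.0 − 6 = 7.4 cmH2O.
C = Vt / 7.4 = 625 / 7.4 = 84.459 mL/cmH2O.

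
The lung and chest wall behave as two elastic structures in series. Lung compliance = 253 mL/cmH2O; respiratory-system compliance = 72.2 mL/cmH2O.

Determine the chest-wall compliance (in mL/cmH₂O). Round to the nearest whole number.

101

1/Ccw = 1/Crs − 1/CL.
1/Ccw = 1/72.2 − 1/253 = 0.009898.
Ccw = 101.03 mL/cmH2O.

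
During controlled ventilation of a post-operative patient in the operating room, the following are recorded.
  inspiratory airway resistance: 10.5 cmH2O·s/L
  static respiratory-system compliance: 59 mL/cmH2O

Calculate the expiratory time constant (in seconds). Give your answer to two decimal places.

τ = R × C = 10.5 × 59 mL/cmH2O = 10.5 × 0.059 L/cmH2O = 0.6195 s.

0.62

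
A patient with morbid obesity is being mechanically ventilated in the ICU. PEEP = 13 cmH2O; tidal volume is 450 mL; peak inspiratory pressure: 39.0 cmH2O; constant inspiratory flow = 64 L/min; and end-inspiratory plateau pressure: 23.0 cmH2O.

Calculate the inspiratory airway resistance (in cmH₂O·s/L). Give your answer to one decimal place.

Flow: 64 L/min ÷ 60 = 1.0667 L/s.
Raw = (PIP − Pplat) / flow = (39.0 − 23.0) / 1.0667 = 16.0 / 1.0667 = 15.0 cmH2O·s/L.

15.0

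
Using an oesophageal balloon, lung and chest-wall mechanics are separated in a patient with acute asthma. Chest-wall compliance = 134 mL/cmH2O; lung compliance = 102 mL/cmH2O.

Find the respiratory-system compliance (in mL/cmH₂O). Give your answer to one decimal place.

Lung and chest wall are elastances in series: 1/Crs = 1/CL + 1/Ccw.
1/Crs = 1/102 + 1/134 = 0.01727.
Crs = 57.904 mL/cmH2O.

57.9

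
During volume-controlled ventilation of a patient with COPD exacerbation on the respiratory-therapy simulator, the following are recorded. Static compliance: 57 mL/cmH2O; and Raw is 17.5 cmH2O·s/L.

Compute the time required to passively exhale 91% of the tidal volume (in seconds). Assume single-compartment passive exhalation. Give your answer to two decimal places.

τ = R × C = 17.5 × 57 mL/cmH2O = 17.5 × 0.057 L/cmH2O = 0.9975 s.
Exhaled fraction f = 1 − e^(−t/τ) → t = −τ·ln(1 − f) = −0.9975·ln(0.09) = 2.402 s.

2.40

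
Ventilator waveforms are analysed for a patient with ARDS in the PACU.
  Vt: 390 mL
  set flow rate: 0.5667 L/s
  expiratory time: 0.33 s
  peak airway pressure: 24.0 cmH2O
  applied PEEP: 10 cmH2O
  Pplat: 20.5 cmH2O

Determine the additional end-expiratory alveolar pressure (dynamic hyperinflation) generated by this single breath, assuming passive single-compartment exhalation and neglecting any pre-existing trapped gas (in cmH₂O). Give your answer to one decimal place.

2.5

R = (PIP − Pplat)/V̇ = (24.0 − 20.5) / 0.5667 = 3.5/0.5667 = 6.176 cmH2O·s/L.
C = Vt/(Pplat − PEEP) = 390.0 / (20.5 − 10) = 390.0/10.5 = 37.143 mL/cmH2O.
τ = R × C = 6.176 × 0.03714 L/cmH2O = 0.2294 s.
Fraction remaining = e^(−Te/τ) = e^(−0.33/0.2294) = 0.2373; trapped volume = 390.0 × 0.2373 = 92.547 mL.
Additional alveolar pressure from trapping ≈ V_trapped / C = 92.547 / 37.143 = 2.492 cmH2O.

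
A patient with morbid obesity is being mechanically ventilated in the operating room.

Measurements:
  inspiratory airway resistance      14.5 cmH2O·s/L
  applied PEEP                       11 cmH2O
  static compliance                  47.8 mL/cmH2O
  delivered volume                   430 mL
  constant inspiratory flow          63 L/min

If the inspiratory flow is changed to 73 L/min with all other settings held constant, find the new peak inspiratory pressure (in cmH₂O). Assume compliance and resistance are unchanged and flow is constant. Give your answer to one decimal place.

Flow: 63 L/min ÷ 60 = 1.05 L/s.
New flow: 73 L/min ÷ 60 = 1.2167 L/s.
PIP = Vt/C + R·V̇ + PEEP (constant-flow equation of motion).
Only the resistive term changes: ΔPIP = R × ΔV̇ = 14.5 × (1.2167 − 1.05) = 14.5 × 0.1667 = 2.417 cmH2O.
Original PIP = 430/47.8 + 14.5×1.05 + 11 = 35.221 cmH2O; new PIP = 35.221 + (2.417) = 37.638 cmH2O.

37.6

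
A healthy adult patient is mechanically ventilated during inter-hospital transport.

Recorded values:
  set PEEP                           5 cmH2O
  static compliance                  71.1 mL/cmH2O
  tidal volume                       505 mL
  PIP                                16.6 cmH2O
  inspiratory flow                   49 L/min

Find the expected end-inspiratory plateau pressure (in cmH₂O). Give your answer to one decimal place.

Pplat = PEEP + Vt / Cstat = 5 + 505 / 71.1 = 5 + 7.103 = 12.103 cmH2O.

12.1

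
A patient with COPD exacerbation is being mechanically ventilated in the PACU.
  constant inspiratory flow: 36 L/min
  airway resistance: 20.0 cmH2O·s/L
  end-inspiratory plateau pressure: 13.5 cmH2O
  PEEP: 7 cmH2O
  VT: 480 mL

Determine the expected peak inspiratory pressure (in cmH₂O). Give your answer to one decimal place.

Flow: 36 L/min ÷ 60 = 0.6 L/s.
PIP = Pplat + Raw × flow = 13.5 + 20.0 × 0.6 = 13.5 + 12.0 = 25.5 cmH2O.

25.5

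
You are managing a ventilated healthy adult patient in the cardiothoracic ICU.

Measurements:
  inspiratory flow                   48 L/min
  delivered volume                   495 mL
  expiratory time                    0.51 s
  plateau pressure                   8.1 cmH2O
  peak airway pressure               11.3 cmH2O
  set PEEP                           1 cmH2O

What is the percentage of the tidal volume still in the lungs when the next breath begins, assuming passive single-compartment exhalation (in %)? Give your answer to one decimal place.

Flow: 48 L/min ÷ 60 = 0.8 L/s.
R = (PIP − Pplat)/V̇ = (11.3 − 8.1) / 0.8 = 3.2/0.8 = 4.0 cmH2O·s/L.
C = Vt/(Pplat − PEEP) = 495.0 / (8.1 − 1) = 495.0/7.1 = 69.718 mL/cmH2O.
τ = R × C = 4.0 × 0.06972 L/cmH2O = 0.2789 s.
Fraction remaining at end-expiration = e^(−Te/τ) = e^(−0.51/0.2789) = 0.1606 → 16.06%.

16.1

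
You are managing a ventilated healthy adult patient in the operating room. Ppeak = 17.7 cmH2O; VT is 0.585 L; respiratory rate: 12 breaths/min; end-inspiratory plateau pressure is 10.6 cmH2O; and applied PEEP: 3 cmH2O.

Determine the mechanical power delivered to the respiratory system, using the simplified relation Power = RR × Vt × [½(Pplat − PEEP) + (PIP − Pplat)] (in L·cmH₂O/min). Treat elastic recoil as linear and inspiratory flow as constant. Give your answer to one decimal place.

Per-breath work = Vt × [½(Pplat−PEEP) + (PIP−Pplat)] = 0.585 × [0.5×7.6 + 7.1] = 0.585 × 10.9 = 6.377 L·cmH2O.
Power = 12 × 6.377 = 76.524 L·cmH2O/min.

76.5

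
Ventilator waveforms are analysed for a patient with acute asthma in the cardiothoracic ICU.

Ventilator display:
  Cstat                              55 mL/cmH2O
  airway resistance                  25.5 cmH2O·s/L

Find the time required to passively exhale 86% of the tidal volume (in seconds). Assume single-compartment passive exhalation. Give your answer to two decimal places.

2.76

τ = R × C = 25.5 × 55 mL/cmH2O = 25.5 × 0.055 L/cmH2O = 1.403 s.
Exhaled fraction f = 1 − e^(−t/τ) → t = −τ·ln(1 − f) = −1.403·ln(0.14) = 2.758 s.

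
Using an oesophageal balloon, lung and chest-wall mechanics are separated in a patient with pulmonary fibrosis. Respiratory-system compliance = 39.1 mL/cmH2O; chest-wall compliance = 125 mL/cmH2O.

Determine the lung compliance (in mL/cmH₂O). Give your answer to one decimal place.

56.9

1/CL = 1/Crs − 1/Ccw.
1/CL = 1/39.1 − 1/125 = 0.01758.
CL = 56.883 mL/cmH2O.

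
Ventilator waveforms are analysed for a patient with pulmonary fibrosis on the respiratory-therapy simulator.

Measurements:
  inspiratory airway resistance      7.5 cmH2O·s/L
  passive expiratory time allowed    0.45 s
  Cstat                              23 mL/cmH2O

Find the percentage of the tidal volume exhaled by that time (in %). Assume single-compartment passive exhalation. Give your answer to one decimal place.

τ = R × C = 7.5 × 23 mL/cmH2O = 7.5 × 0.023 L/cmH2O = 0.1725 s.
Passive exhalation: V(t)/V₀ = e^(−t/τ) = e^(−0.45/0.1725) = 0.07363.
Fraction exhaled = 1 − 0.07363 = 0.9264 → 92.64%.

92.6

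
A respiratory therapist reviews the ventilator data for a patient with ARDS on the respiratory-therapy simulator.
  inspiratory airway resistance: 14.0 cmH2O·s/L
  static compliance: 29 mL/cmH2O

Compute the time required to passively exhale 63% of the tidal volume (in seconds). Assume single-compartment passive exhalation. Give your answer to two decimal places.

τ = R × C = 14.0 × 29 mL/cmH2O = 14.0 × 0.029 L/cmH2O = 0.406 s.
Exhaled fraction f = 1 − e^(−t/τ) → t = −τ·ln(1 − f) = −0.406·ln(0.37) = 0.4037 s.

0.40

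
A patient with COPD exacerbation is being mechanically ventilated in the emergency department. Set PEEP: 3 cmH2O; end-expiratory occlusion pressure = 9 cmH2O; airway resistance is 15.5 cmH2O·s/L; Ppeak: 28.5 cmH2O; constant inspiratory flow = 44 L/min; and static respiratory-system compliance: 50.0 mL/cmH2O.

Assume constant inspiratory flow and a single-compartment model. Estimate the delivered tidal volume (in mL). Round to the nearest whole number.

Flow: 44 L/min ÷ 60 = 0.7333 L/s.
Total PEEP = 9 cmH2O (set 3 + intrinsic 6); this is the baseline alveolar pressure.
Equation of motion (constant flow): PIP = Vt/C + R·V̇ + PEEP.
Vt/C = PIP − R·V̇ − PEEP = 28.5 − 11.366 − 9 = 8.134 cmH2O.
Vt = C × 8.134 = 50.0 × 8.134 = 406.7 mL.

407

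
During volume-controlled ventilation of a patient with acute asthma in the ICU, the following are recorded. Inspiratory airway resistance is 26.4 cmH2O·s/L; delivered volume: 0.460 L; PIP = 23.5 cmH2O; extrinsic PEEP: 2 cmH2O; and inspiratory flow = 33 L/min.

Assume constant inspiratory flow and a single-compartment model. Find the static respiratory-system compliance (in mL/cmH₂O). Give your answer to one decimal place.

65.9

Flow: 33 L/min ÷ 60 = 0.55 L/s.
Equation of motion (constant flow): PIP = Vt/C + R·V̇ + PEEP.
Vt/C = PIP − R·V̇ − PEEP = 23.5 − 26.4×0.55 − 2 = 23.5 − 14.52 − 2 = 6.98 cmH2O.
C = Vt / 6.98 = 460 / 6.98 = 65.903 mL/cmH2O.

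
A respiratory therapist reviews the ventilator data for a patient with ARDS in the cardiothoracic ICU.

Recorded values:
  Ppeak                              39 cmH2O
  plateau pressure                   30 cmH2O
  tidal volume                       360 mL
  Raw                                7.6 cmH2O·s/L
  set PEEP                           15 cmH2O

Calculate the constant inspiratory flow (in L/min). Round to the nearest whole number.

71

flow = (PIP − Pplat) / Raw = (39 − 30) / 7.6 = 1.184 L/s × 60 = 71.04 L/min.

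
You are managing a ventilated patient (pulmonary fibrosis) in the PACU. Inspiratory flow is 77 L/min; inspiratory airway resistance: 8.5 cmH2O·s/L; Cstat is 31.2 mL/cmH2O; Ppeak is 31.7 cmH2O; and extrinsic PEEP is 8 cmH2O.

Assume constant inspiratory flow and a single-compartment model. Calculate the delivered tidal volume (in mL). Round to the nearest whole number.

399

Flow: 77 L/min ÷ 60 = 1.2833 L/s.
Equation of motion (constant flow): PIP = Vt/C + R·V̇ + PEEP.
Vt/C = PIP − R·V̇ − PEEP = 31.7 − 10.908 − 8 = 12.792 cmH2O.
Vt = C × 12.792 = 31.2 × 12.792 = 399.11 mL.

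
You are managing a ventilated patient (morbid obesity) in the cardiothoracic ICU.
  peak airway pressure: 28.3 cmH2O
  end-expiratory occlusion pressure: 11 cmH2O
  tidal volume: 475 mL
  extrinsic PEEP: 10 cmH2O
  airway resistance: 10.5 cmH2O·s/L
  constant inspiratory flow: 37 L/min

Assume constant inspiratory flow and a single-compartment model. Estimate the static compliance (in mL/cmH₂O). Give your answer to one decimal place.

Flow: 37 L/min ÷ 60 = 0.6167 L/s.
Total PEEP = 11 cmH2O (set 10 + intrinsic 1); this is the baseline alveolar pressure.
Equation of motion (constant flow): PIP = Vt/C + R·V̇ + PEEP.
Vt/C = PIP − R·V̇ − PEEP = 28.3 − 10.5×0.6167 − 11 = 28.3 − 6.475 − 11 = 10.825 cmH2O.
C = Vt / 10.825 = 475 / 10.825 = 43.88 mL/cmH2O.

43.9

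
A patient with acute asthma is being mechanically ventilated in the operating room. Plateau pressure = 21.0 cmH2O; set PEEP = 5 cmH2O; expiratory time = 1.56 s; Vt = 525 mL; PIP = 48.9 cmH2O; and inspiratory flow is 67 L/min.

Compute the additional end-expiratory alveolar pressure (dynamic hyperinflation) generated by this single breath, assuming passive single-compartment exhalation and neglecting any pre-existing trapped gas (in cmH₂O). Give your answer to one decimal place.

Flow: 67 L/min ÷ 60 = 1.1167 L/s.
R = (PIP − Pplat)/V̇ = (48.9 − 21.0) / 1.1167 = 27.9/1.1167 = 24.984 cmH2O·s/L.
C = Vt/(Pplat − PEEP) = 525.0 / (21.0 − 5) = 525.0/16.0 = 32.813 mL/cmH2O.
τ = R × C = 24.984 × 0.03281 L/cmH2O = 0.8197 s.
Fraction remaining = e^(−Te/τ) = e^(−1.56/0.8197) = 0.1491; trapped volume = 525.0 × 0.1491 = 78.278 mL.
Additional alveolar pressure from trapping ≈ V_trapped / C = 78.278 / 32.813 = 2.386 cmH2O.

2.4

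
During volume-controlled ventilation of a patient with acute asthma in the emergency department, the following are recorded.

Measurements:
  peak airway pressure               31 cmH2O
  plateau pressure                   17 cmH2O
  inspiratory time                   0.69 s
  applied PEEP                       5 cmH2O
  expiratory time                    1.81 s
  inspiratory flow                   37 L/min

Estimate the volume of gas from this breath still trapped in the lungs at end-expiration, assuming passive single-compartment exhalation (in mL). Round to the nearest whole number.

Flow: 37 L/min ÷ 60 = 0.6167 L/s.
Vt = flow × Ti = 0.6167 L/s × 0.69 s × 1000 mL/L = 425.52 mL.
R = (PIP − Pplat)/V̇ = (31 − 17) / 0.6167 = 14.0/0.6167 = 22.701 cmH2O·s/L.
C = Vt/(Pplat − PEEP) = 425.52 / (17 − 5) = 425.52/12.0 = 35.46 mL/cmH2O.
τ = R × C = 22.701 × 0.03546 L/cmH2O = 0.805 s.
Fraction remaining = e^(−Te/τ) = e^(−1.81/0.805) = 0.1056.
Trapped volume = 425.52 × 0.1056 = 44.935 mL.

45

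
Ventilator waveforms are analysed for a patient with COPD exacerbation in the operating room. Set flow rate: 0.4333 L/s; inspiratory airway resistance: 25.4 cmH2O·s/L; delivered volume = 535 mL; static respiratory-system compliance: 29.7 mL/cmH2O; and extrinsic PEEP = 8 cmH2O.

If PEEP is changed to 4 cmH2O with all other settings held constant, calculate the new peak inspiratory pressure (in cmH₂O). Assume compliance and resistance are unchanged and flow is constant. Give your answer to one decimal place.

PIP = Vt/C + R·V̇ + PEEP (constant-flow equation of motion).
Only the baseline term changes: ΔPIP = ΔPEEP = 4 − 8 = -4.0 cmH2O.
Original PIP = 535/29.7 + 25.4×0.4333 + 8 = 37.019 cmH2O; new PIP = 37.019 + (-4.0) = 33.019 cmH2O.

33.0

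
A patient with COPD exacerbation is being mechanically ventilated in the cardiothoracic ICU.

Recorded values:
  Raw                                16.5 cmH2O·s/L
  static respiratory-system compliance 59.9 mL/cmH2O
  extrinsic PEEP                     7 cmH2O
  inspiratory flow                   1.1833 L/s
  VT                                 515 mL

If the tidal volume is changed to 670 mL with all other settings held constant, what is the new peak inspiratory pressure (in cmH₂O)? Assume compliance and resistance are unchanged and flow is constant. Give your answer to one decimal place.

37.7

PIP = Vt/C + R·V̇ + PEEP (constant-flow equation of motion).
Only the elastic term changes: ΔPIP = ΔVt / C = (670 − 515) / 59.9 = 2.588 cmH2O.
Original PIP = 515/59.9 + 16.5×1.1833 + 7 = 35.122 cmH2O; new PIP = 35.122 + (2.588) = 37.71 cmH2O.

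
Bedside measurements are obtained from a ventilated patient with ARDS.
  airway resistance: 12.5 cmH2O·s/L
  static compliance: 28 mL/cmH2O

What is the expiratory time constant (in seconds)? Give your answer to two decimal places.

0.35

τ = R × C = 12.5 × 28 mL/cmH2O = 12.5 × 0.028 L/cmH2O = 0.35 s.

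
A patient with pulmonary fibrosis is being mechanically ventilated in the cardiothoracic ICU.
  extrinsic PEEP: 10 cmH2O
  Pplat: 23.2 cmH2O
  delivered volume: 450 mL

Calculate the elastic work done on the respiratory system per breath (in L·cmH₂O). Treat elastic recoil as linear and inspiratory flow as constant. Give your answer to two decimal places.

Elastic work ≈ ½ × (Pplat − PEEP) × Vt = 0.5 × (23.2 − 10) × 0.450 L = 0.5 × 13.2 × 0.450 = 2.97 L·cmH2O.

2.97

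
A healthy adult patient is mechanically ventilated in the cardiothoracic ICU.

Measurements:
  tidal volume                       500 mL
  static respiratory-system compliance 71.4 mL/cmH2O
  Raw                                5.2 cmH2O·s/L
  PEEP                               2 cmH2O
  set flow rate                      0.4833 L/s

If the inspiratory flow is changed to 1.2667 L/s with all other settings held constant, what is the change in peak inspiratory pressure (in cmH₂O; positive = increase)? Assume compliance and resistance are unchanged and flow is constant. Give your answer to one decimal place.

PIP = Vt/C + R·V̇ + PEEP (constant-flow equation of motion).
Only the resistive term changes: ΔPIP = R × ΔV̇ = 5.2 × (1.2667 − 0.4833) = 5.2 × 0.7834 = 4.074 cmH2O.

4.1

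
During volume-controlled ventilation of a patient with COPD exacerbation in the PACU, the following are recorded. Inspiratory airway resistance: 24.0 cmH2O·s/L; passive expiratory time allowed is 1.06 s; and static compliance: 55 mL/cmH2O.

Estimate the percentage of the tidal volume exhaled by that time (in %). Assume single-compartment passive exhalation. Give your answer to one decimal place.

55.2

τ = R × C = 24.0 × 55 mL/cmH2O = 24.0 × 0.055 L/cmH2O = 1.32 s.
Passive exhalation: V(t)/V₀ = e^(−t/τ) = e^(−1.06/1.32) = 0.448.
Fraction exhaled = 1 − 0.448 = 0.552 → 55.2%.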